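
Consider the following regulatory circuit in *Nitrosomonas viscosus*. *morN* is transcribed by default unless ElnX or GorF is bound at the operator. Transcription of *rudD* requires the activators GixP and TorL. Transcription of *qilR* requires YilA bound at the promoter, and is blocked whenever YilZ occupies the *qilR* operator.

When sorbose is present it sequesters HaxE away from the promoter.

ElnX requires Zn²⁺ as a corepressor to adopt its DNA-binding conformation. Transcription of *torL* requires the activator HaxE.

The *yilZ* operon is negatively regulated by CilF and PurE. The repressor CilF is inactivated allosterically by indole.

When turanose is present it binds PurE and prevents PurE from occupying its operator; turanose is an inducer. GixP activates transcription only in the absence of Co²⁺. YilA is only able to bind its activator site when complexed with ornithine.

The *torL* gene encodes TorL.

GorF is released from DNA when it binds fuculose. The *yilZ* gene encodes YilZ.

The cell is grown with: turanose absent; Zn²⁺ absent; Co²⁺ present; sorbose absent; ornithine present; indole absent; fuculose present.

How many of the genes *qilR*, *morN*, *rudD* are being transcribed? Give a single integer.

2

Ornithine is present, so YilA is active.
Indole is absent, so CilF is active.
Turanose is absent, so PurE is active.
With repressor CilF bound, *yilZ* is not transcribed.
So YilZ is not produced.
No repressor is bound and YilA is active, so *qilR* is transcribed.
→ *qilR* is ON.
Zn²⁺ is absent, so ElnX is inactive.
Fuculose is present, so GorF is inactive.
With no repressor bound, *morN* is transcribed.
→ *morN* is ON.
Co²⁺ is present, so GixP is inactive.
Sorbose is absent, so HaxE is active.
No repressor is bound and HaxE is active, so *torL* is transcribed.
So TorL is produced and active.
Required activator GixP is absent, so *rudD* is not transcribed.
→ *rudD* is OFF.
2 of the 3 genes are transcribed.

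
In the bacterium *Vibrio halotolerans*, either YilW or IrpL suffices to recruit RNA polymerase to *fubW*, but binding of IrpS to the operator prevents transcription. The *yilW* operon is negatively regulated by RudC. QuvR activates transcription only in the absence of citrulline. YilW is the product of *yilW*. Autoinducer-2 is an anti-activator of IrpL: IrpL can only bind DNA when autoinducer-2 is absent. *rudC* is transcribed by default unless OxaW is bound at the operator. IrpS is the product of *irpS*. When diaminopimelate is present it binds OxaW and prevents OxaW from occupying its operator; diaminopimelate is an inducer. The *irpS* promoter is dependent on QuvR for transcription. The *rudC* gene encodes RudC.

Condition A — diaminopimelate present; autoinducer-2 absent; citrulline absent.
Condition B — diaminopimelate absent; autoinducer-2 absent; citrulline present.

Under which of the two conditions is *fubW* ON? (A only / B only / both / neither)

B only

Condition A:
Diaminopimelate is present, so OxaW is inactive.
With no repressor bound, *rudC* is transcribed.
So RudC is produced and active.
With repressor RudC bound, *yilW* is not transcribed.
So YilW is not produced.
Autoinducer-2 is absent, so IrpL is active.
Citrulline is absent, so QuvR is active.
No repressor is bound and QuvR is active, so *irpS* is transcribed.
So IrpS is produced and active.
With repressor IrpS bound, *fubW* is not transcribed.
→ *fubW* is OFF in A.
Condition B:
Diaminopimelate is absent, so OxaW is active.
With repressor OxaW bound, *rudC* is not transcribed.
So RudC is not produced.
With no repressor bound, *yilW* is transcribed.
So YilW is produced and active.
Autoinducer-2 is absent, so IrpL is active.
Citrulline is present, so QuvR is inactive.
Required activator QuvR is absent, so *irpS* is not transcribed.
So IrpS is not produced.
Activator YilW is present, so *fubW* is transcribed.
→ *fubW* is ON in B.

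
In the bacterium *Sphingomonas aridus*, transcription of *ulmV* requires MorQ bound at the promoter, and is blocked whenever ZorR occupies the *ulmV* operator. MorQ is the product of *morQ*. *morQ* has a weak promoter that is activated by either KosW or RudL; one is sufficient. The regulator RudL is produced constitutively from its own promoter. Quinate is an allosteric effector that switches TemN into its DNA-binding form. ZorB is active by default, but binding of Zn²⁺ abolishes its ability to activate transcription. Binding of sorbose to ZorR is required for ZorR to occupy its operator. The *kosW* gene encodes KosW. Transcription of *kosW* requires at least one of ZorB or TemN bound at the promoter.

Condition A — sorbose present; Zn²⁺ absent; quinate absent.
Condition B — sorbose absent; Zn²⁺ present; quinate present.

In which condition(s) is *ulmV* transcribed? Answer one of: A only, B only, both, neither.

Condition A:
Sorbose is present, so ZorR is active.
Zn²⁺ is absent, so ZorB is active.
Quinate is absent, so TemN is inactive.
Activator ZorB is present, so *kosW* is transcribed.
So KosW is produced and active.
RudL is produced constitutively and is active.
Activator KosW is present, so *morQ* is transcribed.
So MorQ is produced and active.
With repressor ZorR bound, *ulmV* is not transcribed.
→ *ulmV* is OFF in A.
Condition B:
Sorbose is absent, so ZorR is inactive.
Zn²⁺ is present, so ZorB is inactive.
Quinate is present, so TemN is active.
Activator TemN is present, so *kosW* is transcribed.
So KosW is produced and active.
RudL is produced constitutively and is active.
Activator KosW is present, so *morQ* is transcribed.
So MorQ is produced and active.
No repressor is bound and MorQ is active, so *ulmV* is transcribed.
→ *ulmV* is ON in B.

B only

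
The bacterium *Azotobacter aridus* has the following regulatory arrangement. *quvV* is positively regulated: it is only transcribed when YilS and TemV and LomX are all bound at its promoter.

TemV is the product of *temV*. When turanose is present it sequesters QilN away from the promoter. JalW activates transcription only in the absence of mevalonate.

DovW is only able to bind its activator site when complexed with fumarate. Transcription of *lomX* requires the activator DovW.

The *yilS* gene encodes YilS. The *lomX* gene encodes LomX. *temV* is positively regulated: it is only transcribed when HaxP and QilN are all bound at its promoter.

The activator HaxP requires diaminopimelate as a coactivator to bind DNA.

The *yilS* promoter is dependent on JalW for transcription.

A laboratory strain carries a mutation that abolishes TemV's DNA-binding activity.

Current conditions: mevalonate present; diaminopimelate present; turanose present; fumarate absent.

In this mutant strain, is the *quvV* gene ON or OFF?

Mevalonate is present, so JalW is inactive.
Required activator JalW is absent, so *yilS* is not transcribed.
So YilS is not produced.
TemV is non-functional in this strain, so it has no effect.
Fumarate is absent, so DovW is inactive.
Required activator DovW is absent, so *lomX* is not transcribed.
So LomX is not produced.
Required activator YilS is absent, so *quvV* is not transcribed.

OFF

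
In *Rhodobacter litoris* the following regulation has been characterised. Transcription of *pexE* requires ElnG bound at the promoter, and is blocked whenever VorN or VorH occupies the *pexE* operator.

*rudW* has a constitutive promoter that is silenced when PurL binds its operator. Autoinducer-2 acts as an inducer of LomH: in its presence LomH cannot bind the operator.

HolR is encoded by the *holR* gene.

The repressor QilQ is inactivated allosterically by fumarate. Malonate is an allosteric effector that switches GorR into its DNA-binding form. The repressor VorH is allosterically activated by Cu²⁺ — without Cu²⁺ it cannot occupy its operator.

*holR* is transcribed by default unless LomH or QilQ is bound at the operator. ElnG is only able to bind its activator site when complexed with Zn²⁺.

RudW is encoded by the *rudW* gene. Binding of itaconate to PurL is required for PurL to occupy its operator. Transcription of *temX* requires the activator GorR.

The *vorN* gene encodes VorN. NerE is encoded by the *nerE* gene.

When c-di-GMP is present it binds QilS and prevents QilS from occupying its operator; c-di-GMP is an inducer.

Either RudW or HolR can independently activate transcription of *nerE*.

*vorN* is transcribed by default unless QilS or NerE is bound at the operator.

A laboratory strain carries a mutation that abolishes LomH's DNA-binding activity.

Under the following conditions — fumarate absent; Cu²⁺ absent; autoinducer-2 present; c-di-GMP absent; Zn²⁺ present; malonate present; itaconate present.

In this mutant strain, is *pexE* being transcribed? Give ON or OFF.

ON

c-di-GMP is absent, so QilS is active.
Itaconate is present, so PurL is active.
With repressor PurL bound, *rudW* is not transcribed.
So RudW is not produced.
LomH is non-functional in this strain, so it has no effect.
Fumarate is absent, so QilQ is active.
With repressor QilQ bound, *holR* is not transcribed.
So HolR is not produced.
No activator is available at the *nerE* promoter, so *nerE* is not transcribed.
So NerE is not produced.
With repressor QilS bound, *vorN* is not transcribed.
So VorN is not produced.
Zn²⁺ is present, so ElnG is active.
Cu²⁺ is absent, so VorH is inactive.
No repressor is bound and ElnG is active, so *pexE* is transcribed.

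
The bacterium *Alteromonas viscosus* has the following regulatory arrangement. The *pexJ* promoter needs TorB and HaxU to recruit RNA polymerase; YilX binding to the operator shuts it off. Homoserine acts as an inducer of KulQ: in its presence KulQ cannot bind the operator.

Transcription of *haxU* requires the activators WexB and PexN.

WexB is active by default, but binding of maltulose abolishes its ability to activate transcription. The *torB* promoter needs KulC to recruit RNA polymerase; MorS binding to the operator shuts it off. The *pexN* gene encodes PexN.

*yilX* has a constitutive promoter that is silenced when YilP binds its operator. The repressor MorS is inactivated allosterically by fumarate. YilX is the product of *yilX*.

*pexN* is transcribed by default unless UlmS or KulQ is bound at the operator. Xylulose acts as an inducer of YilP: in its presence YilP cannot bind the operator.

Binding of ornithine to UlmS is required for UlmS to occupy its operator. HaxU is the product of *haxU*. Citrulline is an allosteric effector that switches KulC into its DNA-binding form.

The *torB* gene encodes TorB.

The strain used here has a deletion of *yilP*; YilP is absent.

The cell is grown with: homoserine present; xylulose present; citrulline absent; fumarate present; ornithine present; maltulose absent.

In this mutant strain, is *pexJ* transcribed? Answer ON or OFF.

YilP is non-functional in this strain, so it has no effect.
With no repressor bound, *yilX* is transcribed.
So YilX is produced and active.
Fumarate is present, so MorS is inactive.
Citrulline is absent, so KulC is inactive.
Required activator KulC is absent, so *torB* is not transcribed.
So TorB is not produced.
Maltulose is absent, so WexB is active.
Ornithine is present, so UlmS is active.
Homoserine is present, so KulQ is inactive.
With repressor UlmS bound, *pexN* is not transcribed.
So PexN is not produced.
Required activator PexN is absent, so *haxU* is not transcribed.
So HaxU is not produced.
With repressor YilX bound, *pexJ* is not transcribed.

OFF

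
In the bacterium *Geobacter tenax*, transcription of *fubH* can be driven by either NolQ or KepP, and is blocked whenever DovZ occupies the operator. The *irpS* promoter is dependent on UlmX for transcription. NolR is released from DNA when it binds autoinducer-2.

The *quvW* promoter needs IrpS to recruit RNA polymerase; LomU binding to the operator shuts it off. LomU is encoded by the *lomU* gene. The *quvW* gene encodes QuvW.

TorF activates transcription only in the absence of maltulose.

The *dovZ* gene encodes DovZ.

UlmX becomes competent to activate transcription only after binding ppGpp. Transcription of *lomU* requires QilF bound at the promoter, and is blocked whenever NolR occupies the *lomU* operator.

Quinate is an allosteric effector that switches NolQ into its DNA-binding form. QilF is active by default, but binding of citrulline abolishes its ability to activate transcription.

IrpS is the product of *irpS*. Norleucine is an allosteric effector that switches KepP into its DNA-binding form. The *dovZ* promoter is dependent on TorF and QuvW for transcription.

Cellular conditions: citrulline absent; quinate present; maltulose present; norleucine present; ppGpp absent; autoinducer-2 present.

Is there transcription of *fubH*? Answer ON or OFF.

ON

Maltulose is present, so TorF is inactive.
Citrulline is absent, so QilF is active.
Autoinducer-2 is present, so NolR is inactive.
No repressor is bound and QilF is active, so *lomU* is transcribed.
So LomU is produced and active.
ppGpp is absent, so UlmX is inactive.
Required activator UlmX is absent, so *irpS* is not transcribed.
So IrpS is not produced.
With repressor LomU bound, *quvW* is not transcribed.
So QuvW is not produced.
Required activator TorF is absent, so *dovZ* is not transcribed.
So DovZ is not produced.
Quinate is present, so NolQ is active.
Norleucine is present, so KepP is active.
Activator NolQ is present, so *fubH* is transcribed.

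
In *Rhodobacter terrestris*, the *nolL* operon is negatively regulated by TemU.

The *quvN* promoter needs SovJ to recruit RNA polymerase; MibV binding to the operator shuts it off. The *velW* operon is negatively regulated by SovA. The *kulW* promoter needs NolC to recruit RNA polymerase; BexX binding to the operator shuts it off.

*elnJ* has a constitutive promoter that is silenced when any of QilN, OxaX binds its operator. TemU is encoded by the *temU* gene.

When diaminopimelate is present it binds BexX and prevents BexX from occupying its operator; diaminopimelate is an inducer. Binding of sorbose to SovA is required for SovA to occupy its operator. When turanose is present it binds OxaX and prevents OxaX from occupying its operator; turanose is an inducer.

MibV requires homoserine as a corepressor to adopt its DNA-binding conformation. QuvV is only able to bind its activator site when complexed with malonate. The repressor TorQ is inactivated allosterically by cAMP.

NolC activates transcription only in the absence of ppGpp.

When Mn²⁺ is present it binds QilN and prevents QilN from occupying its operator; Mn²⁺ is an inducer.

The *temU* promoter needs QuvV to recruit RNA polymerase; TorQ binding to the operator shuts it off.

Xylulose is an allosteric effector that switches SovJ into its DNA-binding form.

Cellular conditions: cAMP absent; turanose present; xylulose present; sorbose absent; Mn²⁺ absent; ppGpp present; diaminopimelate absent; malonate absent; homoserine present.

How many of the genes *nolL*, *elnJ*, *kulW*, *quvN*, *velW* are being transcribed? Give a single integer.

cAMP is absent, so TorQ is active.
Malonate is absent, so QuvV is inactive.
With repressor TorQ bound, *temU* is not transcribed.
So TemU is not produced.
With no repressor bound, *nolL* is transcribed.
→ *nolL* is ON.
Mn²⁺ is absent, so QilN is active.
Turanose is present, so OxaX is inactive.
With repressor QilN bound, *elnJ* is not transcribed.
→ *elnJ* is OFF.
ppGpp is present, so NolC is inactive.
Diaminopimelate is absent, so BexX is active.
With repressor BexX bound, *kulW* is not transcribed.
→ *kulW* is OFF.
Homoserine is present, so MibV is active.
Xylulose is present, so SovJ is active.
With repressor MibV bound, *quvN* is not transcribed.
→ *quvN* is OFF.
Sorbose is absent, so SovA is inactive.
With no repressor bound, *velW* is transcribed.
→ *velW* is ON.
2 of the 5 genes are transcribed.

2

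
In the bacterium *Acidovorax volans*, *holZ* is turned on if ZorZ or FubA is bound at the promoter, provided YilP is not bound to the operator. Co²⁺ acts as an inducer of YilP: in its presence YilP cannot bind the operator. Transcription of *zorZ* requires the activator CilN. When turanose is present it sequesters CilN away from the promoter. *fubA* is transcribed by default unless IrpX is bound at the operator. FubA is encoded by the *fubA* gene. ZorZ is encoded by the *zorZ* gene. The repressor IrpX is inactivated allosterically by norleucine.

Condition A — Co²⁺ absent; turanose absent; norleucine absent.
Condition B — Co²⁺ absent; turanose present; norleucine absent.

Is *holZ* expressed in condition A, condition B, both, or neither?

Condition A:
Co²⁺ is absent, so YilP is active.
Turanose is absent, so CilN is active.
No repressor is bound and CilN is active, so *zorZ* is transcribed.
So ZorZ is produced and active.
Norleucine is absent, so IrpX is active.
With repressor IrpX bound, *fubA* is not transcribed.
So FubA is not produced.
With repressor YilP bound, *holZ* is not transcribed.
→ *holZ* is OFF in A.
Condition B:
Co²⁺ is absent, so YilP is active.
Turanose is present, so CilN is inactive.
Required activator CilN is absent, so *zorZ* is not transcribed.
So ZorZ is not produced.
Norleucine is absent, so IrpX is active.
With repressor IrpX bound, *fubA* is not transcribed.
So FubA is not produced.
With repressor YilP bound, *holZ* is not transcribed.
→ *holZ* is OFF in B.

neither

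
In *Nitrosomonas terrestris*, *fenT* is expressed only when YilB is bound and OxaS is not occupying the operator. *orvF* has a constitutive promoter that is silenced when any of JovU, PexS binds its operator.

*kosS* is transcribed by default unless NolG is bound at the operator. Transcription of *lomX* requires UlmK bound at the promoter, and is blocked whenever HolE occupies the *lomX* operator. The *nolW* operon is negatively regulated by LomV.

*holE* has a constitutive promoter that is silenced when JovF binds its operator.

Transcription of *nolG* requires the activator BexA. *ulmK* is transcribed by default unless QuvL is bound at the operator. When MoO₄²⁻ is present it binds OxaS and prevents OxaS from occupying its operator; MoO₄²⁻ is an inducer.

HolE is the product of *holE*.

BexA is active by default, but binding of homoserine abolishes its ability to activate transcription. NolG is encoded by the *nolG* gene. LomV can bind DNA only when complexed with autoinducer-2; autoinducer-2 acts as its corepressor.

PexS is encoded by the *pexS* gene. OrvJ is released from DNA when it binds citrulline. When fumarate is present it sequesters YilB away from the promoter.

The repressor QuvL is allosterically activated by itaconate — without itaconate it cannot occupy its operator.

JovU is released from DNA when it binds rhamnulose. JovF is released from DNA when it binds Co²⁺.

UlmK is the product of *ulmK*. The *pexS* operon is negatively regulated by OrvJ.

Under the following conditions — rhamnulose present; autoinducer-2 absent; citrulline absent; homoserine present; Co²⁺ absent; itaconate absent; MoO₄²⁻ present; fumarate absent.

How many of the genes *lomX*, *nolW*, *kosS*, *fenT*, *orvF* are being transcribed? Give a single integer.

Itaconate is absent, so QuvL is inactive.
With no repressor bound, *ulmK* is transcribed.
So UlmK is produced and active.
Co²⁺ is absent, so JovF is active.
With repressor JovF bound, *holE* is not transcribed.
So HolE is not produced.
No repressor is bound and UlmK is active, so *lomX* is transcribed.
→ *lomX* is ON.
Autoinducer-2 is absent, so LomV is inactive.
With no repressor bound, *nolW* is transcribed.
→ *nolW* is ON.
Homoserine is present, so BexA is inactive.
Required activator BexA is absent, so *nolG* is not transcribed.
So NolG is not produced.
With no repressor bound, *kosS* is transcribed.
→ *kosS* is ON.
Fumarate is absent, so YilB is active.
MoO₄²⁻ is present, so OxaS is inactive.
No repressor is bound and YilB is active, so *fenT* is transcribed.
→ *fenT* is ON.
Rhamnulose is present, so JovU is inactive.
Citrulline is absent, so OrvJ is active.
With repressor OrvJ bound, *pexS* is not transcribed.
So PexS is not produced.
With no repressor bound, *orvF* is transcribed.
→ *orvF* is ON.
5 of the 5 genes are transcribed.

5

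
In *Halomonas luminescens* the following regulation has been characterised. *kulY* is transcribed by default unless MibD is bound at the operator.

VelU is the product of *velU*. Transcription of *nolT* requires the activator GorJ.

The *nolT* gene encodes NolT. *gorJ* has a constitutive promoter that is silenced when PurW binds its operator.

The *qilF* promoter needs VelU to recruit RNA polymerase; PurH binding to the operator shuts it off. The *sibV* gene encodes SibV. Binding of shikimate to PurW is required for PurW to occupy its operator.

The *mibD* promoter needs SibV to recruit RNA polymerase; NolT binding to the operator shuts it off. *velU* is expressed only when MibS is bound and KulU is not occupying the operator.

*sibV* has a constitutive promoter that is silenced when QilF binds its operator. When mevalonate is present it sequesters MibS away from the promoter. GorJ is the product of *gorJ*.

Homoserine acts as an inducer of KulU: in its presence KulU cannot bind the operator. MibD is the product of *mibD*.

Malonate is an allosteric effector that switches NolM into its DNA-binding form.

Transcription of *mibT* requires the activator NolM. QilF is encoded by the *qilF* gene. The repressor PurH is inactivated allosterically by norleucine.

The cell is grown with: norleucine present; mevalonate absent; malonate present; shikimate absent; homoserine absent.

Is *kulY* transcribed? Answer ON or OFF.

Homoserine is absent, so KulU is active.
Mevalonate is absent, so MibS is active.
With repressor KulU bound, *velU* is not transcribed.
So VelU is not produced.
Norleucine is present, so PurH is inactive.
Required activator VelU is absent, so *qilF* is not transcribed.
So QilF is not produced.
With no repressor bound, *sibV* is transcribed.
So SibV is produced and active.
Shikimate is absent, so PurW is inactive.
With no repressor bound, *gorJ* is transcribed.
So GorJ is produced and active.
No repressor is bound and GorJ is active, so *nolT* is transcribed.
So NolT is produced and active.
With repressor NolT bound, *mibD* is not transcribed.
So MibD is not produced.
With no repressor bound, *kulY* is transcribed.

ON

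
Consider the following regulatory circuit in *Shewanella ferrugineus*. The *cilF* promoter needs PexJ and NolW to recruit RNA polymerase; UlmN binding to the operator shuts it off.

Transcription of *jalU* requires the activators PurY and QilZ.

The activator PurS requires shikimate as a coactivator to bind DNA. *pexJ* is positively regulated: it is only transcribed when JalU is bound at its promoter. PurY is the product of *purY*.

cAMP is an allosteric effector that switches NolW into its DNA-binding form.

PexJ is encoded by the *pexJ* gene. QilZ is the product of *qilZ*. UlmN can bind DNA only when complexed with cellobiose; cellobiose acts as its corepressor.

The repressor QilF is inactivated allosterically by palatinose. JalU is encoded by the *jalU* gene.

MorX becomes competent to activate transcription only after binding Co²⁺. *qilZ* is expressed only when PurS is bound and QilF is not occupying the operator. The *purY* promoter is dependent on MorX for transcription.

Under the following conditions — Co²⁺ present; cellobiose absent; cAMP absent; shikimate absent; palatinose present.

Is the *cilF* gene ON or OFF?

OFF

Co²⁺ is present, so MorX is active.
No repressor is bound and MorX is active, so *purY* is transcribed.
So PurY is produced and active.
Palatinose is present, so QilF is inactive.
Shikimate is absent, so PurS is inactive.
Required activator PurS is absent, so *qilZ* is not transcribed.
So QilZ is not produced.
Required activator QilZ is absent, so *jalU* is not transcribed.
So JalU is not produced.
Required activator JalU is absent, so *pexJ* is not transcribed.
So PexJ is not produced.
Cellobiose is absent, so UlmN is inactive.
cAMP is absent, so NolW is inactive.
Required activator PexJ is absent, so *cilF* is not transcribed.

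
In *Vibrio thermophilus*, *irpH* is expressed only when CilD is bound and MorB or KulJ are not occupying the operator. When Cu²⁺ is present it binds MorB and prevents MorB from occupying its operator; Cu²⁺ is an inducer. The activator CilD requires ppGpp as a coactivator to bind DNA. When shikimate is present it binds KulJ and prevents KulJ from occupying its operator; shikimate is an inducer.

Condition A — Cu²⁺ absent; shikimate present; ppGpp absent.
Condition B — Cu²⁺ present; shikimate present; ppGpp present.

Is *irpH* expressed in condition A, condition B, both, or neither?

B only

Condition A:
Cu²⁺ is absent, so MorB is active.
Shikimate is present, so KulJ is inactive.
ppGpp is absent, so CilD is inactive.
With repressor MorB bound, *irpH* is not transcribed.
→ *irpH* is OFF in A.
Condition B:
Cu²⁺ is present, so MorB is inactive.
Shikimate is present, so KulJ is inactive.
ppGpp is present, so CilD is active.
No repressor is bound and CilD is active, so *irpH* is transcribed.
→ *irpH* is ON in B.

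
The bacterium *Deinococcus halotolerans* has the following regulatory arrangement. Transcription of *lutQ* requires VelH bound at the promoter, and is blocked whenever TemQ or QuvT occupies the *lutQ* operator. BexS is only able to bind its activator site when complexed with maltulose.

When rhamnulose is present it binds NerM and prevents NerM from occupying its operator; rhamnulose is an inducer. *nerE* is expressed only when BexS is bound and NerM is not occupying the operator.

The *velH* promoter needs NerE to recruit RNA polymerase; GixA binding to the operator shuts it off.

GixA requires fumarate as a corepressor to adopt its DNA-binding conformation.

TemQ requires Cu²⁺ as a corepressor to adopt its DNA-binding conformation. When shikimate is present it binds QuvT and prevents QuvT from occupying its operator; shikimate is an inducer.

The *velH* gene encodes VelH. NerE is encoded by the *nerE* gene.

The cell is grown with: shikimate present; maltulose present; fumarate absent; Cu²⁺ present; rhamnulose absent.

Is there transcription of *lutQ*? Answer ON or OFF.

OFF

Cu²⁺ is present, so TemQ is active.
Shikimate is present, so QuvT is inactive.
Rhamnulose is absent, so NerM is active.
Maltulose is present, so BexS is active.
With repressor NerM bound, *nerE* is not transcribed.
So NerE is not produced.
Fumarate is absent, so GixA is inactive.
Required activator NerE is absent, so *velH* is not transcribed.
So VelH is not produced.
With repressor TemQ bound, *lutQ* is not transcribed.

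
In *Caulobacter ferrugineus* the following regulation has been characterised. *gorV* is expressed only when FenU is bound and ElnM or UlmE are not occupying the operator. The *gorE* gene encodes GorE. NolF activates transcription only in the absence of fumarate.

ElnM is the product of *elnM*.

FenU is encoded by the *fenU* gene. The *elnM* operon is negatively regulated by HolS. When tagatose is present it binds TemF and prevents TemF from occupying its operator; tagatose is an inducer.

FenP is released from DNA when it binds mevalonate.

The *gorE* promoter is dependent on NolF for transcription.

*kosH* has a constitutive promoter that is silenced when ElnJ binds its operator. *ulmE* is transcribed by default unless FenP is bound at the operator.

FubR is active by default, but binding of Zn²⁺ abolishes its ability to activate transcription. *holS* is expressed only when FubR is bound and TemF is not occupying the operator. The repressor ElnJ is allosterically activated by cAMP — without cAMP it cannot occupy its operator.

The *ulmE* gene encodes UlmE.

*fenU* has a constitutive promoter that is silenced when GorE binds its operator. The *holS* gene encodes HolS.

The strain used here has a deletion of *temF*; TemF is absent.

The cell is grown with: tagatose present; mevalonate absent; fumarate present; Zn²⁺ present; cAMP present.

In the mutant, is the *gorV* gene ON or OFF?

TemF is non-functional in this strain, so it has no effect.
Zn²⁺ is present, so FubR is inactive.
Required activator FubR is absent, so *holS* is not transcribed.
So HolS is not produced.
With no repressor bound, *elnM* is transcribed.
So ElnM is produced and active.
Mevalonate is absent, so FenP is active.
With repressor FenP bound, *ulmE* is not transcribed.
So UlmE is not produced.
Fumarate is present, so NolF is inactive.
Required activator NolF is absent, so *gorE* is not transcribed.
So GorE is not produced.
With no repressor bound, *fenU* is transcribed.
So FenU is produced and active.
With repressor ElnM bound, *gorV* is not transcribed.

OFF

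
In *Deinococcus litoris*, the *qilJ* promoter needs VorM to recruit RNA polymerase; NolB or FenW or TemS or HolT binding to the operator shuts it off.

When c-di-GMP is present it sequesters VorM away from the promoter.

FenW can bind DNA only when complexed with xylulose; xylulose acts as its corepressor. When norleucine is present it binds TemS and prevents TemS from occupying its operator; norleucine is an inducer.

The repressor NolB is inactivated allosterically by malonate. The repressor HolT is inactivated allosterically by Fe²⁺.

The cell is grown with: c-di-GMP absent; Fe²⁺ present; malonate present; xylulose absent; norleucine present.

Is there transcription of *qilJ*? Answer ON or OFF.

ON

c-di-GMP is absent, so VorM is active.
Malonate is present, so NolB is inactive.
Xylulose is absent, so FenW is inactive.
Norleucine is present, so TemS is inactive.
Fe²⁺ is present, so HolT is inactive.
No repressor is bound and VorM is active, so *qilJ* is transcribed.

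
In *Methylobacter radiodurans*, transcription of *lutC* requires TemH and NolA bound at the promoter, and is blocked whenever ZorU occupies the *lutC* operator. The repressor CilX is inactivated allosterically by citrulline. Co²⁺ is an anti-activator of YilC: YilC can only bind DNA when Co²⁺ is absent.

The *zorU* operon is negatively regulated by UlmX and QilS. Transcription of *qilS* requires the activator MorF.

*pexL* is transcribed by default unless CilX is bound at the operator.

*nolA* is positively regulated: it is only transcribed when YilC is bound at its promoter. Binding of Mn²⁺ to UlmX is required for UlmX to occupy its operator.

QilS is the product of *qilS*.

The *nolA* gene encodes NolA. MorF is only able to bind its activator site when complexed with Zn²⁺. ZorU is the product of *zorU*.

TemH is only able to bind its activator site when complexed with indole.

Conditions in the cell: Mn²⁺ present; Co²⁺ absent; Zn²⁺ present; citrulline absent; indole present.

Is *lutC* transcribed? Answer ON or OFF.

Indole is present, so TemH is active.
Co²⁺ is absent, so YilC is active.
No repressor is bound and YilC is active, so *nolA* is transcribed.
So NolA is produced and active.
Mn²⁺ is present, so UlmX is active.
Zn²⁺ is present, so MorF is active.
No repressor is bound and MorF is active, so *qilS* is transcribed.
So QilS is produced and active.
With repressor UlmX bound, *zorU* is not transcribed.
So ZorU is not produced.
No repressor is bound and TemH and NolA are active, so *lutC* is transcribed.

ON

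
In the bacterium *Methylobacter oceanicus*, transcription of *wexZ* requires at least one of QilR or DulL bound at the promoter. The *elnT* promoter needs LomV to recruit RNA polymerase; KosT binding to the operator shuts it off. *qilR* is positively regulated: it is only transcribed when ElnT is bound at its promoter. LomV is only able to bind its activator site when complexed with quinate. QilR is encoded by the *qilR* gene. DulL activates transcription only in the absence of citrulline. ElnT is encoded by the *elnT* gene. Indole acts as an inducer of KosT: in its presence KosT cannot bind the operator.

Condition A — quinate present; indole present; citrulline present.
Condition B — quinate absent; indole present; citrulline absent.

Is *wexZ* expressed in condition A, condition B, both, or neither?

Condition A:
Quinate is present, so LomV is active.
Indole is present, so KosT is inactive.
No repressor is bound and LomV is active, so *elnT* is transcribed.
So ElnT is produced and active.
No repressor is bound and ElnT is active, so *qilR* is transcribed.
So QilR is produced and active.
Citrulline is present, so DulL is inactive.
Activator QilR is present, so *wexZ* is transcribed.
→ *wexZ* is ON in A.
Condition B:
Quinate is absent, so LomV is inactive.
Indole is present, so KosT is inactive.
Required activator LomV is absent, so *elnT* is not transcribed.
So ElnT is not produced.
Required activator ElnT is absent, so *qilR* is not transcribed.
So QilR is not produced.
Citrulline is absent, so DulL is active.
Activator DulL is present, so *wexZ* is transcribed.
→ *wexZ* is ON in B.

both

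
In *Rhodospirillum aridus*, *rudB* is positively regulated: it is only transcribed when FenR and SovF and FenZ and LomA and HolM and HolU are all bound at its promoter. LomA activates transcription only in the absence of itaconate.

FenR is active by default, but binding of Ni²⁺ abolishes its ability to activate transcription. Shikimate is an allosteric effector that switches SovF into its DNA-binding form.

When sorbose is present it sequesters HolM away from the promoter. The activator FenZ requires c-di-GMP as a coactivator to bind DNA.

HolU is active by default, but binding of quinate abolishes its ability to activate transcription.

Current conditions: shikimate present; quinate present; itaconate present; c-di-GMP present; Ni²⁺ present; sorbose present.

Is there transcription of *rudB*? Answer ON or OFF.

Ni²⁺ is present, so FenR is inactive.
Shikimate is present, so SovF is active.
c-di-GMP is present, so FenZ is active.
Itaconate is present, so LomA is inactive.
Sorbose is present, so HolM is inactive.
Quinate is present, so HolU is inactive.
Required activator FenR is absent, so *rudB* is not transcribed.

OFF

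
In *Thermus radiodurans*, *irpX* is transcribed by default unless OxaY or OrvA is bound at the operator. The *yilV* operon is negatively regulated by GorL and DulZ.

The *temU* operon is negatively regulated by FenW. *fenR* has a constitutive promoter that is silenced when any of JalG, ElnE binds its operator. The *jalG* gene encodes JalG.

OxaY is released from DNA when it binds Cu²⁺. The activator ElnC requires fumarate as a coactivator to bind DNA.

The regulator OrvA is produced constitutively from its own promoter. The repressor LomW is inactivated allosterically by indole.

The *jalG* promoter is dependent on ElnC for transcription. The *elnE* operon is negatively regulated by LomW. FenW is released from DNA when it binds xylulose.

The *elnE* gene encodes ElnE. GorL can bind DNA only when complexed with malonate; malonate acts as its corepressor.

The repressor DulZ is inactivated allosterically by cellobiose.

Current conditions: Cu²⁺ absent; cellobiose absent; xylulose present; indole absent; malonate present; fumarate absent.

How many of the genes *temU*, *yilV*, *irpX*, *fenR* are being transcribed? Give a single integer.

2

Xylulose is present, so FenW is inactive.
With no repressor bound, *temU* is transcribed.
→ *temU* is ON.
Malonate is present, so GorL is active.
Cellobiose is absent, so DulZ is active.
With repressor GorL bound, *yilV* is not transcribed.
→ *yilV* is OFF.
Cu²⁺ is absent, so OxaY is active.
OrvA is produced constitutively and is active.
With repressor OxaY bound, *irpX* is not transcribed.
→ *irpX* is OFF.
Fumarate is absent, so ElnC is inactive.
Required activator ElnC is absent, so *jalG* is not transcribed.
So JalG is not produced.
Indole is absent, so LomW is active.
With repressor LomW bound, *elnE* is not transcribed.
So ElnE is not produced.
With no repressor bound, *fenR* is transcribed.
→ *fenR* is ON.
2 of the 4 genes are transcribed.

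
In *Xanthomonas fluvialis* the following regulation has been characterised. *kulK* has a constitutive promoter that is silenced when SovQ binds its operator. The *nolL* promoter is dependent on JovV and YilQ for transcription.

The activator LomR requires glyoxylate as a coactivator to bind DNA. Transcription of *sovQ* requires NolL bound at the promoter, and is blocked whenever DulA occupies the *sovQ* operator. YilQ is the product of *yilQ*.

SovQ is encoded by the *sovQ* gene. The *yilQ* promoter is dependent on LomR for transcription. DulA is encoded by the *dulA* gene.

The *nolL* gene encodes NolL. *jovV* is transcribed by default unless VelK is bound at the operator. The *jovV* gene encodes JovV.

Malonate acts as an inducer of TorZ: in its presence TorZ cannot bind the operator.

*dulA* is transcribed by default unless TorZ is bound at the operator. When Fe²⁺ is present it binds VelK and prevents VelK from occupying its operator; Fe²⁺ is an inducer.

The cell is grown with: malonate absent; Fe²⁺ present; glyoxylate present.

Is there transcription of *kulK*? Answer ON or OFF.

Fe²⁺ is present, so VelK is inactive.
With no repressor bound, *jovV* is transcribed.
So JovV is produced and active.
Glyoxylate is present, so LomR is active.
No repressor is bound and LomR is active, so *yilQ* is transcribed.
So YilQ is produced and active.
No repressor is bound and JovV and YilQ are active, so *nolL* is transcribed.
So NolL is produced and active.
Malonate is absent, so TorZ is active.
With repressor TorZ bound, *dulA* is not transcribed.
So DulA is not produced.
No repressor is bound and NolL is active, so *sovQ* is transcribed.
So SovQ is produced and active.
With repressor SovQ bound, *kulK* is not transcribed.

OFF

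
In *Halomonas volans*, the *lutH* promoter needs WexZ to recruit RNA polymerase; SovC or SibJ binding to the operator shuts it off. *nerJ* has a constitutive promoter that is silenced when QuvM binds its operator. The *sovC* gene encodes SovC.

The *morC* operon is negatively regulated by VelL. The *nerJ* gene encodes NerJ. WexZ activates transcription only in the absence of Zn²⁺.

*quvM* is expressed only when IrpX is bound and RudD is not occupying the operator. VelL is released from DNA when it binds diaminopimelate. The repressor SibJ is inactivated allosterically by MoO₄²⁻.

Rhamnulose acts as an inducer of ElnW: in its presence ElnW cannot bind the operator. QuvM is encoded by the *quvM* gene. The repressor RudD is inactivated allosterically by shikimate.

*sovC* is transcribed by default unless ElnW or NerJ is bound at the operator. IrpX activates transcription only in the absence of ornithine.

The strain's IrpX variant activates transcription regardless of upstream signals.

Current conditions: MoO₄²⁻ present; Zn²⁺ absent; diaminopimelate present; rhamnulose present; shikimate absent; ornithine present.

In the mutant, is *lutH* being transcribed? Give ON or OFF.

Zn²⁺ is absent, so WexZ is active.
Rhamnulose is present, so ElnW is inactive.
Shikimate is absent, so RudD is active.
IrpX is constitutively active in this strain.
With repressor RudD bound, *quvM* is not transcribed.
So QuvM is not produced.
With no repressor bound, *nerJ* is transcribed.
So NerJ is produced and active.
With repressor NerJ bound, *sovC* is not transcribed.
So SovC is not produced.
MoO₄²⁻ is present, so SibJ is inactive.
No repressor is bound and WexZ is active, so *lutH* is transcribed.

ON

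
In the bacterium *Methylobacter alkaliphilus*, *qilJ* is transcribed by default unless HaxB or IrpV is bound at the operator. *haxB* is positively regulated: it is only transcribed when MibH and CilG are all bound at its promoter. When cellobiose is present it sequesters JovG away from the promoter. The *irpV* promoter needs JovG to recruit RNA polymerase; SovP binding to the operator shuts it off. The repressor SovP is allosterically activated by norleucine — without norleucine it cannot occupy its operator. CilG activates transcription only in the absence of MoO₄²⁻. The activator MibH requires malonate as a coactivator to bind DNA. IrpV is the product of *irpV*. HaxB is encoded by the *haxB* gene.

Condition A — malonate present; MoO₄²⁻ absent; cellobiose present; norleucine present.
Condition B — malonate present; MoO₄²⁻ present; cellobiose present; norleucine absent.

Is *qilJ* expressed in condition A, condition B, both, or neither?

Condition A:
Malonate is present, so MibH is active.
MoO₄²⁻ is absent, so CilG is active.
No repressor is bound and MibH and CilG are active, so *haxB* is transcribed.
So HaxB is produced and active.
Cellobiose is present, so JovG is inactive.
Norleucine is present, so SovP is active.
With repressor SovP bound, *irpV* is not transcribed.
So IrpV is not produced.
With repressor HaxB bound, *qilJ* is not transcribed.
→ *qilJ* is OFF in A.
Condition B:
Malonate is present, so MibH is active.
MoO₄²⁻ is present, so CilG is inactive.
Required activator CilG is absent, so *haxB* is not transcribed.
So HaxB is not produced.
Cellobiose is present, so JovG is inactive.
Norleucine is absent, so SovP is inactive.
Required activator JovG is absent, so *irpV* is not transcribed.
So IrpV is not produced.
With no repressor bound, *qilJ* is transcribed.
→ *qilJ* is ON in B.

B only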